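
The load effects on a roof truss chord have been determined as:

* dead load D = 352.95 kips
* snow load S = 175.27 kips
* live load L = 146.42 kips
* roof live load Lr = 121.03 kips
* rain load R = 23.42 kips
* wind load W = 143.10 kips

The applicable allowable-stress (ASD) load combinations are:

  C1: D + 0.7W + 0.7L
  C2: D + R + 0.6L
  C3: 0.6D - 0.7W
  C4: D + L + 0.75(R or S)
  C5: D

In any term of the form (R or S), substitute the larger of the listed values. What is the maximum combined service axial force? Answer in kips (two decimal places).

(R or S) → S = 175.27 kips.
C1: 1.0(352.95) + 0.7(143.10) + 0.7(146.42) = 352.95 + 100.17 + 102.49 = 555.61
C2: 1.0(352.95) + 1.0(23.42) + 0.6(146.42) = 352.95 + 23.42 + 87.85 = 464.22
C3: 0.6(352.95) - 0.7(143.10) = 211.77 - 100.17 = 111.60
C4: 1.0(352.95) + 1.0(146.42) + 0.75(175.27) = 352.95 + 146.42 + 131.45 = 630.82
C5: 1.0(352.95) = 352.95
Combination 4 governs: P = 630.82 kips.

630.82 kips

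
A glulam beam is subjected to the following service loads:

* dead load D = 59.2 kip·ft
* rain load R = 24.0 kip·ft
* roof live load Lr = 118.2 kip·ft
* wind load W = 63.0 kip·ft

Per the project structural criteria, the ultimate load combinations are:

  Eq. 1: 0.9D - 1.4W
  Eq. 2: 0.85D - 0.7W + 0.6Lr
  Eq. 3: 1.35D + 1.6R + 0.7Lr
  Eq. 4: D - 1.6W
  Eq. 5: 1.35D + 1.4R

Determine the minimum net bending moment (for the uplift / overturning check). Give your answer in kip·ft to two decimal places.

Eq. 1: 0.9(59.2) - 1.4(63.0) = -34.92
Eq. 2: 0.85(59.2) - 0.7(63.0) + 0.6(118.2) = 77.14
Eq. 3: 1.35(59.2) + 1.6(24.0) + 0.7(118.2) = 201.06
Eq. 4: 1.0(59.2) - 1.6(63.0) = -41.60
Eq. 5: 1.35(59.2) + 1.4(24.0) = 113.52
Combination 4 gives the minimum: -41.60 kip·ft.

-41.60 kip·ft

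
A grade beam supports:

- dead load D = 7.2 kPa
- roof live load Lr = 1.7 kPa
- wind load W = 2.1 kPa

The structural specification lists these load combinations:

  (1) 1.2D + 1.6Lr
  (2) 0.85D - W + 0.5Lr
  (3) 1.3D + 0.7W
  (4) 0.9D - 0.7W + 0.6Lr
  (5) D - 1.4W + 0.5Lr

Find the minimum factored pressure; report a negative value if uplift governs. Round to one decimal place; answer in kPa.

(1) 1.2(7.2) + 1.6(1.7) = 11.4
(2) 0.85(7.2) - 1.0(2.1) + 0.5(1.7) = 6.1 - 2.1 + 0.9 = 4.9
(3) 1.3(7.2) + 0.7(2.1) = 10.8
(4) 0.9(7.2) - 0.7(2.1) + 0.6(1.7) = 6.5 - 1.5 + 1.0 = 6.0
(5) 1.0(7.2) - 1.4(2.1) + 0.5(1.7) = 5.1
Combination 2 gives the minimum: 4.9 kPa.

4.9 kPa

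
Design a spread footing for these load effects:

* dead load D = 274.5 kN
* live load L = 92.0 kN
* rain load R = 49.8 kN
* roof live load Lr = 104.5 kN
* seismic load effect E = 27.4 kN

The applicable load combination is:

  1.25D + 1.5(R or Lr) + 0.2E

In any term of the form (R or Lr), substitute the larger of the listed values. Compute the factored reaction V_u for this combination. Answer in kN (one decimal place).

505.4 kN

(R or Lr) → Lr = 104.5 kN.
1.25(274.5) + 1.5(104.5) + 0.2(27.4) = 343.1 + 156.8 + 5.5 = 505.4
V_u = 505.4 kN.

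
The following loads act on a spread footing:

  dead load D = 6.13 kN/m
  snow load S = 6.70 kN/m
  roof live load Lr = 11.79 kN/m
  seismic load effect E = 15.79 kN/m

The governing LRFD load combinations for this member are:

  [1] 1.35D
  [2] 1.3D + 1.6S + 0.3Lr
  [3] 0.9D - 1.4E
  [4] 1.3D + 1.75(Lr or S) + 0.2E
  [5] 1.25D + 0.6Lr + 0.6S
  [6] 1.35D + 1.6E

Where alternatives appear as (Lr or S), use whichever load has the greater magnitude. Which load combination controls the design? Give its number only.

(Lr or S) → Lr = 11.79 kN/m.
[1] 1.35(6.13) = 8.28
[2] 1.3(6.13) + 1.6(6.70) + 0.3(11.79) = 7.97 + 10.72 + 3.54 = 22.23
[3] 0.9(6.13) - 1.4(15.79) = 5.52 - 22.11 = -16.59
[4] 1.3(6.13) + 1.75(11.79) + 0.2(15.79) = 7.97 + 20.63 + 3.16 = 31.76
[5] 1.25(6.13) + 0.6(11.79) + 0.6(6.70) = 18.76
[6] 1.35(6.13) + 1.6(15.79) = 8.28 + 25.26 = 33.54
The largest value is 33.54 kN/m from combination 6.

Combination 6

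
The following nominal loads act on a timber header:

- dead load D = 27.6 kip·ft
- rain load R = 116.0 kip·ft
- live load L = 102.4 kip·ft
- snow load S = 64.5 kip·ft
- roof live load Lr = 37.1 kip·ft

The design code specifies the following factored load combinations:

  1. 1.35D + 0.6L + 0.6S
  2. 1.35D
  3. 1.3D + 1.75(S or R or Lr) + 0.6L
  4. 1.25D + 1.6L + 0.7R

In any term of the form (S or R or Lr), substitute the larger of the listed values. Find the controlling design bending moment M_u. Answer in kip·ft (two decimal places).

300.32 kip·ft

(S or R or Lr) → R = 116.0 kip·ft.
1. 1.35(27.6) + 0.6(102.4) + 0.6(64.5) = 37.26 + 61.44 + 38.70 = 137.40
2. 1.35(27.6) = 37.26
3. 1.3(27.6) + 1.75(116.0) + 0.6(102.4) = 35.88 + 203.00 + 61.44 = 300.32
4. 1.25(27.6) + 1.6(102.4) + 0.7(116.0) = 34.50 + 163.84 + 81.20 = 279.54
The controlling combination is 3, giving 300.32 kip·ft.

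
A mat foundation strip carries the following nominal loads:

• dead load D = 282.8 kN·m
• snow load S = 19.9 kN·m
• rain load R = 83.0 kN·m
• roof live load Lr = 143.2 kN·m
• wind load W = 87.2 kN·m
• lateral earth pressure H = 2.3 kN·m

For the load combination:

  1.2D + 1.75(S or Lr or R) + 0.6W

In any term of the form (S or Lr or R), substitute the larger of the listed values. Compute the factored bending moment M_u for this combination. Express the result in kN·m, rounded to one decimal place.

(S or Lr or R) → Lr = 143.2 kN·m.
1.2(282.8) + 1.75(143.2) + 0.6(87.2) = 339.4 + 250.6 + 52.3 = 642.3
M_u = 642.3 kN·m.

642.3 kN·m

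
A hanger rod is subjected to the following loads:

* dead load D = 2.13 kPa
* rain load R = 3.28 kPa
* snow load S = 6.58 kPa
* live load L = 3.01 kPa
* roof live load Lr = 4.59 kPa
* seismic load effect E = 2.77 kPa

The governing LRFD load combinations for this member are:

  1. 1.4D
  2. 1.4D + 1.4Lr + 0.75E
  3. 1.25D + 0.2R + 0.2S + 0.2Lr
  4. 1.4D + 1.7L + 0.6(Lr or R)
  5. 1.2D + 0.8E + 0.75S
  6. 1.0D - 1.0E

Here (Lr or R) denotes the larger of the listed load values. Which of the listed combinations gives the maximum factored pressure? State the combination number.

Combination 2

(Lr or R) → Lr = 4.59 kPa.
1. 1.4(2.13) = 2.98
2. 1.4(2.13) + 1.4(4.59) + 0.75(2.77) = 2.98 + 6.43 + 2.08 = 11.49
3. 1.25(2.13) + 0.2(3.28) + 0.2(6.58) + 0.2(4.59) = 5.55
4. 1.4(2.13) + 1.7(3.01) + 0.6(4.59) = 2.98 + 5.12 + 2.75 = 10.85
5. 1.2(2.13) + 0.8(2.77) + 0.75(6.58) = 9.71
6. 1.0(2.13) - 1.0(2.77) = 2.13 - 2.77 = -0.64
The largest value is 11.49 kPa from combination 2.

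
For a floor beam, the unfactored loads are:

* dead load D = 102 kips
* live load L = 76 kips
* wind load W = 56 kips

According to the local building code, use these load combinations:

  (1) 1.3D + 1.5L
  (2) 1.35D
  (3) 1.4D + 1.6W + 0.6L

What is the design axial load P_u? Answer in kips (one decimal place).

(1) 1.3(102) + 1.5(76) = 132.6 + 114.0 = 246.6
(2) 1.35(102) = 137.7
(3) 1.4(102) + 1.6(56) + 0.6(76) = 142.8 + 89.6 + 45.6 = 278.0
Combination 3 governs: P_u = 278.0 kips.

278.0 kips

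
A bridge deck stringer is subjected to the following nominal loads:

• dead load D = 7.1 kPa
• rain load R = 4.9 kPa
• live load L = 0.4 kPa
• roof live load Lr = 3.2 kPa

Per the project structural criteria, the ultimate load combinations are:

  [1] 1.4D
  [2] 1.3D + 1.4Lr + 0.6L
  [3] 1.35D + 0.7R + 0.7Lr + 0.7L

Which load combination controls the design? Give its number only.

[1] 1.4(7.1) = 9.94
[2] 1.3(7.1) + 1.4(3.2) + 0.6(0.4) = 13.95
[3] 1.35(7.1) + 0.7(4.9) + 0.7(3.2) + 0.7(0.4) = 15.54
The largest value is 15.54 kPa from combination 3.

Combination 3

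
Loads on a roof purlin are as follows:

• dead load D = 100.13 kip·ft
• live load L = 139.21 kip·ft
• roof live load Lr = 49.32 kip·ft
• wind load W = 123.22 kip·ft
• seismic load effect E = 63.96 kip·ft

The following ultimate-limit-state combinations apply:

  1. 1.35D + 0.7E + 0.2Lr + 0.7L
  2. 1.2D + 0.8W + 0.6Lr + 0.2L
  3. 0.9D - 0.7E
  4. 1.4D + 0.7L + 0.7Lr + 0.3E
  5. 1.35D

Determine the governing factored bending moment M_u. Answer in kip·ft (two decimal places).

291.34 kip·ft

1. 1.35(100.13) + 0.7(63.96) + 0.2(49.32) + 0.7(139.21) = 287.26
2. 1.2(100.13) + 0.8(123.22) + 0.6(49.32) + 0.2(139.21) = 276.17
3. 0.9(100.13) - 0.7(63.96) = 45.35
4. 1.4(100.13) + 0.7(139.21) + 0.7(49.32) + 0.3(63.96) = 291.34
5. 1.35(100.13) = 135.18
Combination 4 governs: M_u = 291.34 kip·ft.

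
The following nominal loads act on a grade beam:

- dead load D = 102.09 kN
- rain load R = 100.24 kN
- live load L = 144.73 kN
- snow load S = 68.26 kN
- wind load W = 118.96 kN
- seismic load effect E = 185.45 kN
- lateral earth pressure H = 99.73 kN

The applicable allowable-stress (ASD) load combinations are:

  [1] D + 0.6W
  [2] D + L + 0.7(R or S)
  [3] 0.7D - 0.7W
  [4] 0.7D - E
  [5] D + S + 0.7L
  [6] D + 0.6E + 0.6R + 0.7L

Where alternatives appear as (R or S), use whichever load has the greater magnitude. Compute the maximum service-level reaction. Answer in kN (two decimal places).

374.82 kN

(R or S) → R = 100.24 kN.
[1] 1.0(102.09) + 0.6(118.96) = 102.09 + 71.38 = 173.47
[2] 1.0(102.09) + 1.0(144.73) + 0.7(100.24) = 102.09 + 144.73 + 70.17 = 316.99
[3] 0.7(102.09) - 0.7(118.96) = 71.46 - 83.27 = -11.81
[4] 0.7(102.09) - 1.0(185.45) = 71.46 - 185.45 = -113.99
[5] 1.0(102.09) + 1.0(68.26) + 0.7(144.73) = 102.09 + 68.26 + 101.31 = 271.66
[6] 1.0(102.09) + 0.6(185.45) + 0.6(100.24) + 0.7(144.73) = 374.82
Maximum is from combination 6.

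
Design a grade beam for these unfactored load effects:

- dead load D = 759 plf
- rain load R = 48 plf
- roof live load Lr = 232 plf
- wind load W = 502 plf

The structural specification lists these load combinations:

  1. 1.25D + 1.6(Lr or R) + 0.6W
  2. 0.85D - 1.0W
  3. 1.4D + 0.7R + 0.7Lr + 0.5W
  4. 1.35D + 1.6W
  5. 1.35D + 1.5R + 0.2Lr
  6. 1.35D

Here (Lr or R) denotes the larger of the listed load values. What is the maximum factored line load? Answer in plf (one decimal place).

1827.9 plf

(Lr or R) → Lr = 232 plf.
1. 1.25(759) + 1.6(232) + 0.6(502) = 948.8 + 371.2 + 301.2 = 1621.2
2. 0.85(759) - 1.0(502) = 645.2 - 502.0 = 143.2
3. 1.4(759) + 0.7(48) + 0.7(232) + 0.5(502) = 1062.6 + 33.6 + 162.4 + 251.0 = 1509.6
4. 1.35(759) + 1.6(502) = 1024.7 + 803.2 = 1827.9
5. 1.35(759) + 1.5(48) + 0.2(232) = 1024.7 + 72.0 + 46.4 = 1143.1
6. 1.35(759) = 1024.7
Combination 4 governs: w_u = 1827.9 plf.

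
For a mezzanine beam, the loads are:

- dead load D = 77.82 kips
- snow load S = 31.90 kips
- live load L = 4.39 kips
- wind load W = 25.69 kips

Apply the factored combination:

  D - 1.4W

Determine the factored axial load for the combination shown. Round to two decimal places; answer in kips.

41.85 kips

1.0(77.82) - 1.4(25.69) = 77.82 - 35.97 = 41.85
P_u = 41.85 kips.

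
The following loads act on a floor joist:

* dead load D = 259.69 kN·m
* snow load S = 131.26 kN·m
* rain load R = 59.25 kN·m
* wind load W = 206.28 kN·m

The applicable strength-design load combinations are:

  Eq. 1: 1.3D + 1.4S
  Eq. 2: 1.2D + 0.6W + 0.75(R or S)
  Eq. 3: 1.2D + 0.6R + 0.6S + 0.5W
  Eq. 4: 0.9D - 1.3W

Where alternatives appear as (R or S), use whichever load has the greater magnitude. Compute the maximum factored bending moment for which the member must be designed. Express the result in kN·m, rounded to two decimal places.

533.84 kN·m

(R or S) → S = 131.26 kN·m.
Eq. 1: 1.3(259.69) + 1.4(131.26) = 337.60 + 183.76 = 521.36
Eq. 2: 1.2(259.69) + 0.6(206.28) + 0.75(131.26) = 533.84
Eq. 3: 1.2(259.69) + 0.6(59.25) + 0.6(131.26) + 0.5(206.28) = 529.07
Eq. 4: 0.9(259.69) - 1.3(206.28) = 233.72 - 268.16 = -34.44
Maximum is from combination 2.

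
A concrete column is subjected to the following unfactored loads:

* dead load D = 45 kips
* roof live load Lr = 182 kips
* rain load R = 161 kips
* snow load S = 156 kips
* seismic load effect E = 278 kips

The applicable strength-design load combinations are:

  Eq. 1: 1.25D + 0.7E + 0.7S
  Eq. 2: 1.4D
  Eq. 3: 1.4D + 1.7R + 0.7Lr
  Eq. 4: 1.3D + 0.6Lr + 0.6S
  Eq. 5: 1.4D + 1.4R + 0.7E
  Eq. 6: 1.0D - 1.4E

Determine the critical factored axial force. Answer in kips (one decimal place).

483.0 kips

Eq. 1: 1.25(45) + 0.7(278) + 0.7(156) = 360.1
Eq. 2: 1.4(45) = 63.0
Eq. 3: 1.4(45) + 1.7(161) + 0.7(182) = 464.1
Eq. 4: 1.3(45) + 0.6(182) + 0.6(156) = 261.3
Eq. 5: 1.4(45) + 1.4(161) + 0.7(278) = 483.0
Eq. 6: 1.0(45) - 1.4(278) = -344.2
Maximum is from combination 5.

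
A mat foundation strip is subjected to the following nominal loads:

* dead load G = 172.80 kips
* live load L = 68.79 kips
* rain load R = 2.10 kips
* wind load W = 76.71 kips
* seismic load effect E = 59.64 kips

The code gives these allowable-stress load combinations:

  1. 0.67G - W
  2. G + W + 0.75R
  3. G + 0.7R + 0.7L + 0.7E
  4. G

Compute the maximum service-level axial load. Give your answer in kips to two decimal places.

264.17 kips

1. 0.67(172.80) - 1.0(76.71) = 115.78 - 76.71 = 39.07
2. 1.0(172.80) + 1.0(76.71) + 0.75(2.10) = 172.80 + 76.71 + 1.58 = 251.09
3. 1.0(172.80) + 0.7(2.10) + 0.7(68.79) + 0.7(59.64) = 172.80 + 1.47 + 48.15 + 41.75 = 264.17
4. 1.0(172.80) = 172.80
The controlling combination is 3, giving 264.17 kips.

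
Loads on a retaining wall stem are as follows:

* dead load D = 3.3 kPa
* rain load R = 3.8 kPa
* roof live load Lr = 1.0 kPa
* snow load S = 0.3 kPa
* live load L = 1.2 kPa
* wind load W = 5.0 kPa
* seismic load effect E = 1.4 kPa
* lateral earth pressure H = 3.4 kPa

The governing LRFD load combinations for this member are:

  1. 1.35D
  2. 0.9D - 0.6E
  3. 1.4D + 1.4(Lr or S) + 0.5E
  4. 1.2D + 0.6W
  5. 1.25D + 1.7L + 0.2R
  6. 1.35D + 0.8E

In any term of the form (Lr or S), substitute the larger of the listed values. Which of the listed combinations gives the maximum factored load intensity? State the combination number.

Combination 4

(Lr or S) → Lr = 1.0 kPa.
1. 1.35(3.3) = 4.46
2. 0.9(3.3) - 0.6(1.4) = 2.97 - 0.84 = 2.13
3. 1.4(3.3) + 1.4(1.0) + 0.5(1.4) = 4.62 + 1.40 + 0.70 = 6.72
4. 1.2(3.3) + 0.6(5.0) = 3.96 + 3.00 = 6.96
5. 1.25(3.3) + 1.7(1.2) + 0.2(3.8) = 4.13 + 2.04 + 0.76 = 6.93
6. 1.35(3.3) + 0.8(1.4) = 4.46 + 1.12 = 5.58
The largest value is 6.96 kPa from combination 4.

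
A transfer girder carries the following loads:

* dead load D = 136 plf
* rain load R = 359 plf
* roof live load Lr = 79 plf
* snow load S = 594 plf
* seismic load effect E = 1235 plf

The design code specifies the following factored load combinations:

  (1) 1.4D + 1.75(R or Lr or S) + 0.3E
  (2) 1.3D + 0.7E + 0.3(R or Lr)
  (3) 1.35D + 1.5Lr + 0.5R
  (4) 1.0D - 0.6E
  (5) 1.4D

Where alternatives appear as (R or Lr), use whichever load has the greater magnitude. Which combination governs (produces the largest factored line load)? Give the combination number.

Combination 1

(R or Lr or S) → S = 594 plf; (R or Lr) → R = 359 plf.
(1) 1.4(136) + 1.75(594) + 0.3(1235) = 190.4 + 1039.5 + 370.5 = 1600.4
(2) 1.3(136) + 0.7(1235) + 0.3(359) = 176.8 + 864.5 + 107.7 = 1149.0
(3) 1.35(136) + 1.5(79) + 0.5(359) = 183.6 + 118.5 + 179.5 = 481.6
(4) 1.0(136) - 0.6(1235) = 136.0 - 741.0 = -605.0
(5) 1.4(136) = 190.4
The largest value is 1600.4 plf from combination 1.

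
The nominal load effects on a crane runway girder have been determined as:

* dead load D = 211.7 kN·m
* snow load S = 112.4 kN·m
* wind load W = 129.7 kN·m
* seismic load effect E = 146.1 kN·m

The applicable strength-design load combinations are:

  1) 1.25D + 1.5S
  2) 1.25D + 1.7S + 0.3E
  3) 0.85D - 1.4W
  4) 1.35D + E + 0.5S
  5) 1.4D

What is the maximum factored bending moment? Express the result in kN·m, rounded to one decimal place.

1) 1.25(211.7) + 1.5(112.4) = 264.6 + 168.6 = 433.2
2) 1.25(211.7) + 1.7(112.4) + 0.3(146.1) = 264.6 + 191.1 + 43.8 = 499.5
3) 0.85(211.7) - 1.4(129.7) = -1.6
4) 1.35(211.7) + 1.0(146.1) + 0.5(112.4) = 285.8 + 146.1 + 56.2 = 488.1
5) 1.4(211.7) = 296.4
The controlling combination is 2, giving 499.5 kN·m.

499.5 kN·m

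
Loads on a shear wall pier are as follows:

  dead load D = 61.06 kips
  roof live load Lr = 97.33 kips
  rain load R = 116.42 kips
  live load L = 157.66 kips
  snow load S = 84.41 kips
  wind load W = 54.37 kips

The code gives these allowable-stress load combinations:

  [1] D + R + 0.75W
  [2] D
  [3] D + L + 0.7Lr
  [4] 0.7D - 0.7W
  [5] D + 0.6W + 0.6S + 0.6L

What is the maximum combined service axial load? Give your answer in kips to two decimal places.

[1] 1.0(61.06) + 1.0(116.42) + 0.75(54.37) = 61.06 + 116.42 + 40.78 = 218.26
[2] 1.0(61.06) = 61.06
[3] 1.0(61.06) + 1.0(157.66) + 0.7(97.33) = 61.06 + 157.66 + 68.13 = 286.85
[4] 0.7(61.06) - 0.7(54.37) = 42.74 - 38.06 = 4.68
[5] 1.0(61.06) + 0.6(54.37) + 0.6(84.41) + 0.6(157.66) = 238.92
The controlling combination is 3, giving 286.85 kips.

286.85 kips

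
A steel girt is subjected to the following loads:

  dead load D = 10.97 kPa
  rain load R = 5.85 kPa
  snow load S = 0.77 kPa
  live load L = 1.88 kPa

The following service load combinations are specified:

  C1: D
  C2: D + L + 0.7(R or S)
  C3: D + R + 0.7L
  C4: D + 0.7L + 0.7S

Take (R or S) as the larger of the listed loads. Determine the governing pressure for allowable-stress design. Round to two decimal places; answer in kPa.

18.14 kPa

(R or S) → R = 5.85 kPa.
C1: 1.0(10.97) = 10.97
C2: 1.0(10.97) + 1.0(1.88) + 0.7(5.85) = 10.97 + 1.88 + 4.10 = 16.95
C3: 1.0(10.97) + 1.0(5.85) + 0.7(1.88) = 10.97 + 5.85 + 1.32 = 18.14
C4: 1.0(10.97) + 0.7(1.88) + 0.7(0.77) = 10.97 + 1.32 + 0.54 = 12.83
Maximum is from combination 3.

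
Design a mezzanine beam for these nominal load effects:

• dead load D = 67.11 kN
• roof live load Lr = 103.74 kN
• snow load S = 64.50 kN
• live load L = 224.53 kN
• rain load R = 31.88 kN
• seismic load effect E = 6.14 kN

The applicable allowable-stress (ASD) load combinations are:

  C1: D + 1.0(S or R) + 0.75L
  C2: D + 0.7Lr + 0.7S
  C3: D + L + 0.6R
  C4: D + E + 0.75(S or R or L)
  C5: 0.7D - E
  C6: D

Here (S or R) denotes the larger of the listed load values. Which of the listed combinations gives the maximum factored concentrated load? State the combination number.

Combination 3

(S or R) → S = 64.50 kN; (S or R or L) → L = 224.53 kN.
C1: 1.0(67.11) + 1.0(64.50) + 0.75(224.53) = 300.01
C2: 1.0(67.11) + 0.7(103.74) + 0.7(64.50) = 184.88
C3: 1.0(67.11) + 1.0(224.53) + 0.6(31.88) = 310.77
C4: 1.0(67.11) + 1.0(6.14) + 0.75(224.53) = 241.65
C5: 0.7(67.11) - 1.0(6.14) = 40.84
C6: 1.0(67.11) = 67.11
The largest value is 310.77 kN from combination 3.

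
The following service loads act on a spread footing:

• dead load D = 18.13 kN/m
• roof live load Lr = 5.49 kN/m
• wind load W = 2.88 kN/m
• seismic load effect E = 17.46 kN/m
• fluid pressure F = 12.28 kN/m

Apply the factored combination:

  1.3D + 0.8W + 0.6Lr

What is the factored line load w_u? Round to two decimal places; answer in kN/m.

1.3(18.13) + 0.8(2.88) + 0.6(5.49) = 29.17
w_u = 29.17 kN/m.

29.17 kN/m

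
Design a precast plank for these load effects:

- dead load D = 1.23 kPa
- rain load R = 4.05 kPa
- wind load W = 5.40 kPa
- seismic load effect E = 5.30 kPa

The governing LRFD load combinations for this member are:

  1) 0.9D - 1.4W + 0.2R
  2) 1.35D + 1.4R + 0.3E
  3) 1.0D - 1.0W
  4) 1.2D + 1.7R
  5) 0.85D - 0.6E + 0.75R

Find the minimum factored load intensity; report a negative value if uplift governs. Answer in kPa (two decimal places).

1) 0.9(1.23) - 1.4(5.40) + 0.2(4.05) = -5.64
2) 1.35(1.23) + 1.4(4.05) + 0.3(5.30) = 8.92
3) 1.0(1.23) - 1.0(5.40) = -4.17
4) 1.2(1.23) + 1.7(4.05) = 8.36
5) 0.85(1.23) - 0.6(5.30) + 0.75(4.05) = 0.90
Combination 1 gives the minimum: -5.64 kPa.

-5.64 kPa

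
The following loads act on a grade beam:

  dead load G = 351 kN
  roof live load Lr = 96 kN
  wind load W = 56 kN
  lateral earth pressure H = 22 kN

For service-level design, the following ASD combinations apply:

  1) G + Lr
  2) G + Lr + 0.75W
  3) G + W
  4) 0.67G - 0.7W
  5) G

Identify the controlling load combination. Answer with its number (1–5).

Combination 2

1) 1.0(351) + 1.0(96) = 351.0 + 96.0 = 447.0
2) 1.0(351) + 1.0(96) + 0.75(56) = 351.0 + 96.0 + 42.0 = 489.0
3) 1.0(351) + 1.0(56) = 351.0 + 56.0 = 407.0
4) 0.67(351) - 0.7(56) = 235.2 - 39.2 = 196.0
5) 1.0(351) = 351.0
The largest value is 489.0 kN from combination 2.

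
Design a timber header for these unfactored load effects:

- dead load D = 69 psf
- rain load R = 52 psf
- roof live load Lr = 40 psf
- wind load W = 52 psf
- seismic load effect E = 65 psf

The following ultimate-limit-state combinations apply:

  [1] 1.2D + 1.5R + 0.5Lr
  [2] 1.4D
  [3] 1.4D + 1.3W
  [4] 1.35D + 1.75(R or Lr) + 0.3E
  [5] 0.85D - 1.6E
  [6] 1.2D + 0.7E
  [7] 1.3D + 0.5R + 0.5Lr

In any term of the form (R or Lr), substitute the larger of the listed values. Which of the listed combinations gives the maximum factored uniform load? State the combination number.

(R or Lr) → R = 52 psf.
[1] 1.2(69) + 1.5(52) + 0.5(40) = 82.8 + 78.0 + 20.0 = 180.8
[2] 1.4(69) = 96.6
[3] 1.4(69) + 1.3(52) = 96.6 + 67.6 = 164.2
[4] 1.35(69) + 1.75(52) + 0.3(65) = 93.2 + 91.0 + 19.5 = 203.7
[5] 0.85(69) - 1.6(65) = -45.4
[6] 1.2(69) + 0.7(65) = 82.8 + 45.5 = 128.3
[7] 1.3(69) + 0.5(52) + 0.5(40) = 89.7 + 26.0 + 20.0 = 135.7
The largest value is 203.7 psf from combination 4.

Combination 4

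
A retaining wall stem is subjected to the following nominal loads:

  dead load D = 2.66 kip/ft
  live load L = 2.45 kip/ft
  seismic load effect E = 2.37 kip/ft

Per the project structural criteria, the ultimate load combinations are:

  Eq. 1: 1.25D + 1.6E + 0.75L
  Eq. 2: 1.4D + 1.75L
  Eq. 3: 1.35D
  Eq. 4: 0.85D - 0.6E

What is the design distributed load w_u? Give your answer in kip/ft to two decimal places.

Eq. 1: 1.25(2.66) + 1.6(2.37) + 0.75(2.45) = 8.95
Eq. 2: 1.4(2.66) + 1.75(2.45) = 3.72 + 4.29 = 8.01
Eq. 3: 1.35(2.66) = 3.59
Eq. 4: 0.85(2.66) - 0.6(2.37) = 2.26 - 1.42 = 0.84
Maximum is from combination 1.

8.95 kip/ft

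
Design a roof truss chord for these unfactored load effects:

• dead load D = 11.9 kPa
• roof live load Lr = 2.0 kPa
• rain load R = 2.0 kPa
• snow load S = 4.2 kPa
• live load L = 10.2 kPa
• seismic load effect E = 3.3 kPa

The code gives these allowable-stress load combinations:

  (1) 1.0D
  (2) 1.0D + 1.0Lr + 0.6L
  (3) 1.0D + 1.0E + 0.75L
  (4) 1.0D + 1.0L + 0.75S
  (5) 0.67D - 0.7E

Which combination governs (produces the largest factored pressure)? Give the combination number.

Combination 4

(1) 1.0(11.9) = 11.90
(2) 1.0(11.9) + 1.0(2.0) + 0.6(10.2) = 20.02
(3) 1.0(11.9) + 1.0(3.3) + 0.75(10.2) = 22.85
(4) 1.0(11.9) + 1.0(10.2) + 0.75(4.2) = 25.25
(5) 0.67(11.9) - 0.7(3.3) = 5.66
The largest value is 25.25 kPa from combination 4.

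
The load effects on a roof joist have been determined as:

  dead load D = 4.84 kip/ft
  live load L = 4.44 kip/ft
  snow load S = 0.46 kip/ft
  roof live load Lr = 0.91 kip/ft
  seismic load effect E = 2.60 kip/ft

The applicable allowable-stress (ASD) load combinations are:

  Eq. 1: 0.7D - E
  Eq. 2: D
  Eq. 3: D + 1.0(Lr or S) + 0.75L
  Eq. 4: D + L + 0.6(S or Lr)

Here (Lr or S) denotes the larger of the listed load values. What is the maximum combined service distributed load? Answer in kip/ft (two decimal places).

9.83 kip/ft

(Lr or S) → Lr = 0.91 kip/ft; (S or Lr) → Lr = 0.91 kip/ft.
Eq. 1: 0.7(4.84) - 1.0(2.60) = 0.79
Eq. 2: 1.0(4.84) = 4.84
Eq. 3: 1.0(4.84) + 1.0(0.91) + 0.75(4.44) = 9.08
Eq. 4: 1.0(4.84) + 1.0(4.44) + 0.6(0.91) = 9.83
Combination 4 governs: w = 9.83 kip/ft.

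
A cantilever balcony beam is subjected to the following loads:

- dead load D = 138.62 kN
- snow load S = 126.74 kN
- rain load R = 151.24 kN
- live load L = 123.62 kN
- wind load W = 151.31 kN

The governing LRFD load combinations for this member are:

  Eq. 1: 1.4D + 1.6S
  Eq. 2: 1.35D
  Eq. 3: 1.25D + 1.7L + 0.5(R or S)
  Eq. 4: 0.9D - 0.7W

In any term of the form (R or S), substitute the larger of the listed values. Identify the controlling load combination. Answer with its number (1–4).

(R or S) → R = 151.24 kN.
Eq. 1: 1.4(138.62) + 1.6(126.74) = 194.07 + 202.78 = 396.85
Eq. 2: 1.35(138.62) = 187.14
Eq. 3: 1.25(138.62) + 1.7(123.62) + 0.5(151.24) = 173.28 + 210.15 + 75.62 = 459.05
Eq. 4: 0.9(138.62) - 0.7(151.31) = 124.76 - 105.92 = 18.84
The largest value is 459.05 kN from combination 3.

Combination 3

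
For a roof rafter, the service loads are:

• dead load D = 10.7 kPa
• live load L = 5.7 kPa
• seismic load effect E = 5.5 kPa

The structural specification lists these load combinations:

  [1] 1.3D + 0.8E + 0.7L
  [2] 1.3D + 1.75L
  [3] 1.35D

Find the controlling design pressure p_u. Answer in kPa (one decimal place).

23.9 kPa

[1] 1.3(10.7) + 0.8(5.5) + 0.7(5.7) = 22.3
[2] 1.3(10.7) + 1.75(5.7) = 23.9
[3] 1.35(10.7) = 14.4
The controlling combination is 2, giving 23.9 kPa.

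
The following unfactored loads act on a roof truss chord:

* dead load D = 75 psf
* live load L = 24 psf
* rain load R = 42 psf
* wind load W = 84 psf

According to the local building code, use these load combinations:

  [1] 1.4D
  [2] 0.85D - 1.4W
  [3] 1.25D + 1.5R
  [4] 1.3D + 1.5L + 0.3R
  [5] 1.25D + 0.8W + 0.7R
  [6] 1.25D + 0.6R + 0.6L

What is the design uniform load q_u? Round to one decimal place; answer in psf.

[1] 1.4(75) = 105.0
[2] 0.85(75) - 1.4(84) = -53.9
[3] 1.25(75) + 1.5(42) = 93.8 + 63.0 = 156.8
[4] 1.3(75) + 1.5(24) + 0.3(42) = 97.5 + 36.0 + 12.6 = 146.1
[5] 1.25(75) + 0.8(84) + 0.7(42) = 93.8 + 67.2 + 29.4 = 190.4
[6] 1.25(75) + 0.6(42) + 0.6(24) = 93.8 + 25.2 + 14.4 = 133.4
Combination 5 governs: q_u = 190.4 psf.

190.4 psf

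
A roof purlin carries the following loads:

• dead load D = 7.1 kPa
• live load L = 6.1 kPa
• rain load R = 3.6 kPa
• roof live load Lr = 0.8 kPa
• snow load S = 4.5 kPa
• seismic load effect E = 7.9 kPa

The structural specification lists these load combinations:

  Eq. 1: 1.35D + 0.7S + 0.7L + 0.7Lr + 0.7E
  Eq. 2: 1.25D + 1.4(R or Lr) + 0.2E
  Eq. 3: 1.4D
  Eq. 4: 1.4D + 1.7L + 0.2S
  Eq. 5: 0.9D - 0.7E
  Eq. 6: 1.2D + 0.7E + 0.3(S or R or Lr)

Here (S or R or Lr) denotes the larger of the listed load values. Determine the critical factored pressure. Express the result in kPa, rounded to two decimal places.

23.10 kPa

(R or Lr) → R = 3.6 kPa; (S or R or Lr) → S = 4.5 kPa.
Eq. 1: 1.35(7.1) + 0.7(4.5) + 0.7(6.1) + 0.7(0.8) + 0.7(7.9) = 23.10
Eq. 2: 1.25(7.1) + 1.4(3.6) + 0.2(7.9) = 15.50
Eq. 3: 1.4(7.1) = 9.94
Eq. 4: 1.4(7.1) + 1.7(6.1) + 0.2(4.5) = 21.21
Eq. 5: 0.9(7.1) - 0.7(7.9) = 0.86
Eq. 6: 1.2(7.1) + 0.7(7.9) + 0.3(4.5) = 15.40
Maximum is from combination 1.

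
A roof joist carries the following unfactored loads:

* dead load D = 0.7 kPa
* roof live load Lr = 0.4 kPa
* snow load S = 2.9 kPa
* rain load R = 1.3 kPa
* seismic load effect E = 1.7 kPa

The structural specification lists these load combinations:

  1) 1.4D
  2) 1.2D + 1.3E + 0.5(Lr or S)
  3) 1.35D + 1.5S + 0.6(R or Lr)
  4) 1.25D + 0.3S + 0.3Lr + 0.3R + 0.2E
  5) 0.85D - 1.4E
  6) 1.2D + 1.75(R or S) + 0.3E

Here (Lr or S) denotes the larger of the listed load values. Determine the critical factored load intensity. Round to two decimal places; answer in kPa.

(Lr or S) → S = 2.9 kPa; (R or Lr) → R = 1.3 kPa; (R or S) → S = 2.9 kPa.
1) 1.4(0.7) = 0.98
2) 1.2(0.7) + 1.3(1.7) + 0.5(2.9) = 0.84 + 2.21 + 1.45 = 4.50
3) 1.35(0.7) + 1.5(2.9) + 0.6(1.3) = 0.95 + 4.35 + 0.78 = 6.08
4) 1.25(0.7) + 0.3(2.9) + 0.3(0.4) + 0.3(1.3) + 0.2(1.7) = 0.88 + 0.87 + 0.12 + 0.39 + 0.34 = 2.60
5) 0.85(0.7) - 1.4(1.7) = -1.79
6) 1.2(0.7) + 1.75(2.9) + 0.3(1.7) = 0.84 + 5.08 + 0.51 = 6.43
Combination 6 governs: q_u = 6.43 kPa.

6.43 kPa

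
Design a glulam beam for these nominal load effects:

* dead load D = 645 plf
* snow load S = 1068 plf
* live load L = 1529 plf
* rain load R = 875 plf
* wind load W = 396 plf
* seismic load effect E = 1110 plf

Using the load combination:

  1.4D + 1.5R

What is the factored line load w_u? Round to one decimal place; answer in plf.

1.4(645) + 1.5(875) = 903.0 + 1312.5 = 2215.5
w_u = 2215.5 plf.

2215.5 plf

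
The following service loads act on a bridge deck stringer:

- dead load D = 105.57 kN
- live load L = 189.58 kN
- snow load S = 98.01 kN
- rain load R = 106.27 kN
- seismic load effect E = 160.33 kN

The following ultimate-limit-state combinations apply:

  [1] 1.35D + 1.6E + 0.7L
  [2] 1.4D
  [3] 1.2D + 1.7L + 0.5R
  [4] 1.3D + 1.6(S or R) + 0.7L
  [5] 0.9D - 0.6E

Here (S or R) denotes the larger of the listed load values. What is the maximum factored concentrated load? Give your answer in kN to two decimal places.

531.75 kN

(S or R) → R = 106.27 kN.
[1] 1.35(105.57) + 1.6(160.33) + 0.7(189.58) = 531.75
[2] 1.4(105.57) = 147.80
[3] 1.2(105.57) + 1.7(189.58) + 0.5(106.27) = 126.68 + 322.29 + 53.14 = 502.11
[4] 1.3(105.57) + 1.6(106.27) + 0.7(189.58) = 137.24 + 170.03 + 132.71 = 439.98
[5] 0.9(105.57) - 0.6(160.33) = 95.01 - 96.20 = -1.19
Combination 1 governs: P_u = 531.75 kN.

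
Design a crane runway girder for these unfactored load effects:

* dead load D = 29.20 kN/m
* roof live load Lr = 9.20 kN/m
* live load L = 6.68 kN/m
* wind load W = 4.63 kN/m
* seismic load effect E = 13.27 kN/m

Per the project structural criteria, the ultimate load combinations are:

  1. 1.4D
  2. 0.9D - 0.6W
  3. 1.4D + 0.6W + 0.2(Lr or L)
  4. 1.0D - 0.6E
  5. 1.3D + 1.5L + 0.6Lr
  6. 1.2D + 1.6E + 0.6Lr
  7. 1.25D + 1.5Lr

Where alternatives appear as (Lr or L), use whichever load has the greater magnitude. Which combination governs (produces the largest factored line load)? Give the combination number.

Combination 6

(Lr or L) → Lr = 9.20 kN/m.
1. 1.4(29.20) = 40.88
2. 0.9(29.20) - 0.6(4.63) = 26.28 - 2.78 = 23.50
3. 1.4(29.20) + 0.6(4.63) + 0.2(9.20) = 40.88 + 2.78 + 1.84 = 45.50
4. 1.0(29.20) - 0.6(13.27) = 29.20 - 7.96 = 21.24
5. 1.3(29.20) + 1.5(6.68) + 0.6(9.20) = 37.96 + 10.02 + 5.52 = 53.50
6. 1.2(29.20) + 1.6(13.27) + 0.6(9.20) = 35.04 + 21.23 + 5.52 = 61.79
7. 1.25(29.20) + 1.5(9.20) = 36.50 + 13.80 = 50.30
The largest value is 61.79 kN/m from combination 6.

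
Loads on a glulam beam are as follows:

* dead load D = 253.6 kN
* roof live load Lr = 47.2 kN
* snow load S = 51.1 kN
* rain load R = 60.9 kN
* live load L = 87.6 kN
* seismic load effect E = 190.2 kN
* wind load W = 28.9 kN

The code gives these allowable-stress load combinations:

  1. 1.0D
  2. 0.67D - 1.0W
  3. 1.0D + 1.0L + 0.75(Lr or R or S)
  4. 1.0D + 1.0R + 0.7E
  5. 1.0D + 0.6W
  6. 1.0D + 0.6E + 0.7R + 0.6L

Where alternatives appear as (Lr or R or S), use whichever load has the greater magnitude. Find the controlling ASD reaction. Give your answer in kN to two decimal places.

(Lr or R or S) → R = 60.9 kN.
1. 1.0(253.6) = 253.60
2. 0.67(253.6) - 1.0(28.9) = 169.91 - 28.90 = 141.01
3. 1.0(253.6) + 1.0(87.6) + 0.75(60.9) = 253.60 + 87.60 + 45.68 = 386.88
4. 1.0(253.6) + 1.0(60.9) + 0.7(190.2) = 253.60 + 60.90 + 133.14 = 447.64
5. 1.0(253.6) + 0.6(28.9) = 253.60 + 17.34 = 270.94
6. 1.0(253.6) + 0.6(190.2) + 0.7(60.9) + 0.6(87.6) = 253.60 + 114.12 + 42.63 + 52.56 = 462.91
Combination 6 governs: V = 462.91 kN.

462.91 kN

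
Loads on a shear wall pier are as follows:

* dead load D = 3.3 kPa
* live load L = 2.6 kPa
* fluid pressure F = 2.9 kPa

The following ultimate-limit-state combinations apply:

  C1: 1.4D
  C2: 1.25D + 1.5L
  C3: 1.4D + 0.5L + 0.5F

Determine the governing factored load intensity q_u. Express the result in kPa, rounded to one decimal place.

C1: 1.4(3.3) = 4.6
C2: 1.25(3.3) + 1.5(2.6) = 4.1 + 3.9 = 8.0
C3: 1.4(3.3) + 0.5(2.6) + 0.5(2.9) = 4.6 + 1.3 + 1.5 = 7.4
The controlling combination is 2, giving 8.0 kPa.

8.0 kPa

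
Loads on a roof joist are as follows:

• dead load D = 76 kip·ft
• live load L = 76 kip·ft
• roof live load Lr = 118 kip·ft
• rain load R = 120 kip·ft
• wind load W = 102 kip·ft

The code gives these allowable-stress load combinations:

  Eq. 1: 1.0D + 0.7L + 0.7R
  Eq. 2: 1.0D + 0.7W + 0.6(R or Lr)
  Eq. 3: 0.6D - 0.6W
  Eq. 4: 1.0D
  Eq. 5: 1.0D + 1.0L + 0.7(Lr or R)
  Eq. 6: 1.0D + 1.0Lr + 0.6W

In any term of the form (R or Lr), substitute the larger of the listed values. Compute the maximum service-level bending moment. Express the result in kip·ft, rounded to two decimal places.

(R or Lr) → R = 120 kip·ft; (Lr or R) → R = 120 kip·ft.
Eq. 1: 1.0(76) + 0.7(76) + 0.7(120) = 76.00 + 53.20 + 84.00 = 213.20
Eq. 2: 1.0(76) + 0.7(102) + 0.6(120) = 76.00 + 71.40 + 72.00 = 219.40
Eq. 3: 0.6(76) - 0.6(102) = 45.60 - 61.20 = -15.60
Eq. 4: 1.0(76) = 76.00
Eq. 5: 1.0(76) + 1.0(76) + 0.7(120) = 76.00 + 76.00 + 84.00 = 236.00
Eq. 6: 1.0(76) + 1.0(118) + 0.6(102) = 76.00 + 118.00 + 61.20 = 255.20
Maximum is from combination 6.

255.20 kip·ft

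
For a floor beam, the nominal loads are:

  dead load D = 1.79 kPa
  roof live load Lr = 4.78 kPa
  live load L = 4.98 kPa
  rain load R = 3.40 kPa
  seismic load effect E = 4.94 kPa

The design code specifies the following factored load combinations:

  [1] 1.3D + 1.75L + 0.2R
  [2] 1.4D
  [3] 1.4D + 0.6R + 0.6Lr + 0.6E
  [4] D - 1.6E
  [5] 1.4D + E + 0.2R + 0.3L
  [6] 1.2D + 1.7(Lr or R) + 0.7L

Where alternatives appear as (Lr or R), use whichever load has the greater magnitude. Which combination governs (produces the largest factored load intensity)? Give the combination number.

(Lr or R) → Lr = 4.78 kPa.
[1] 1.3(1.79) + 1.75(4.98) + 0.2(3.40) = 11.72
[2] 1.4(1.79) = 2.51
[3] 1.4(1.79) + 0.6(3.40) + 0.6(4.78) + 0.6(4.94) = 10.38
[4] 1.0(1.79) - 1.6(4.94) = -6.11
[5] 1.4(1.79) + 1.0(4.94) + 0.2(3.40) + 0.3(4.98) = 9.62
[6] 1.2(1.79) + 1.7(4.78) + 0.7(4.98) = 13.76
The largest value is 13.76 kPa from combination 6.

Combination 6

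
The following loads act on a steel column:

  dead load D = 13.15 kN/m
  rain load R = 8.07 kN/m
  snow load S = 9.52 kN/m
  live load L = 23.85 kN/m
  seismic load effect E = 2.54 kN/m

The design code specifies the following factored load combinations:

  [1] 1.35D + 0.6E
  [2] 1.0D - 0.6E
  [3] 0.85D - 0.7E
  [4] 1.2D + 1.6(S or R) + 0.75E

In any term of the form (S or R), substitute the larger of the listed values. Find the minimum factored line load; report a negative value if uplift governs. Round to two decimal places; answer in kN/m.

9.40 kN/m

(S or R) → S = 9.52 kN/m.
[1] 1.35(13.15) + 0.6(2.54) = 19.28
[2] 1.0(13.15) - 0.6(2.54) = 13.15 - 1.52 = 11.63
[3] 0.85(13.15) - 0.7(2.54) = 11.18 - 1.78 = 9.40
[4] 1.2(13.15) + 1.6(9.52) + 0.75(2.54) = 15.78 + 15.23 + 1.91 = 32.92
Combination 3 gives the minimum: 9.40 kN/m.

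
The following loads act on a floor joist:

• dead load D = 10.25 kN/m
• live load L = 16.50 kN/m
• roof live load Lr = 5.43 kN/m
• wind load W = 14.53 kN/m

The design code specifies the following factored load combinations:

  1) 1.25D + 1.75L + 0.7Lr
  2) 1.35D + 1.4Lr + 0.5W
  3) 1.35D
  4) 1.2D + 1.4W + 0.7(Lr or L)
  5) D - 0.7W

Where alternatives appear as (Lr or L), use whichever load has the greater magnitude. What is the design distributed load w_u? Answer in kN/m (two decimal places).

45.49 kN/m

(Lr or L) → L = 16.50 kN/m.
1) 1.25(10.25) + 1.75(16.50) + 0.7(5.43) = 12.81 + 28.88 + 3.80 = 45.49
2) 1.35(10.25) + 1.4(5.43) + 0.5(14.53) = 28.70
3) 1.35(10.25) = 13.84
4) 1.2(10.25) + 1.4(14.53) + 0.7(16.50) = 12.30 + 20.34 + 11.55 = 44.19
5) 1.0(10.25) - 0.7(14.53) = 10.25 - 10.17 = 0.08
The controlling combination is 1, giving 45.49 kN/m.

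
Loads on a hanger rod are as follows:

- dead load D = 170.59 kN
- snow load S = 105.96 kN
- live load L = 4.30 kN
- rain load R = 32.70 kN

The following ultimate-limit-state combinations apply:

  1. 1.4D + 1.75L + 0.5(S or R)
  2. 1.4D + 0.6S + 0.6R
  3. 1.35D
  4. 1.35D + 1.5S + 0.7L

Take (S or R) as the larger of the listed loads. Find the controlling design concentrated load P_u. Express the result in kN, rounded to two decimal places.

(S or R) → S = 105.96 kN.
1. 1.4(170.59) + 1.75(4.30) + 0.5(105.96) = 299.33
2. 1.4(170.59) + 0.6(105.96) + 0.6(32.70) = 322.02
3. 1.35(170.59) = 230.30
4. 1.35(170.59) + 1.5(105.96) + 0.7(4.30) = 230.30 + 158.94 + 3.01 = 392.25
The controlling combination is 4, giving 392.25 kN.

392.25 kN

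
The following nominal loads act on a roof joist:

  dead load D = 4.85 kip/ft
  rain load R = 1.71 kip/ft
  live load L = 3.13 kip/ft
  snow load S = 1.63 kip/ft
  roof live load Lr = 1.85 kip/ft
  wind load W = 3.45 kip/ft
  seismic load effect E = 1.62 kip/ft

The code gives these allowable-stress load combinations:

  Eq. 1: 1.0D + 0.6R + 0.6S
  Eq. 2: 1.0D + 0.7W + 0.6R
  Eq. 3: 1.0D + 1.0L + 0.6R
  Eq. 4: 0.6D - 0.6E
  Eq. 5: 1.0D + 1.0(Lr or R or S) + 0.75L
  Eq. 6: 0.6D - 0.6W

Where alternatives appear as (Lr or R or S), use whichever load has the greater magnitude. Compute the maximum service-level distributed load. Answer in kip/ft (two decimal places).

9.05 kip/ft

(Lr or R or S) → Lr = 1.85 kip/ft.
Eq. 1: 1.0(4.85) + 0.6(1.71) + 0.6(1.63) = 6.85
Eq. 2: 1.0(4.85) + 0.7(3.45) + 0.6(1.71) = 8.29
Eq. 3: 1.0(4.85) + 1.0(3.13) + 0.6(1.71) = 4.85 + 3.13 + 1.03 = 9.01
Eq. 4: 0.6(4.85) - 0.6(1.62) = 2.91 - 0.97 = 1.94
Eq. 5: 1.0(4.85) + 1.0(1.85) + 0.75(3.13) = 4.85 + 1.85 + 2.35 = 9.05
Eq. 6: 0.6(4.85) - 0.6(3.45) = 2.91 - 2.07 = 0.84
Combination 5 governs: w = 9.05 kip/ft.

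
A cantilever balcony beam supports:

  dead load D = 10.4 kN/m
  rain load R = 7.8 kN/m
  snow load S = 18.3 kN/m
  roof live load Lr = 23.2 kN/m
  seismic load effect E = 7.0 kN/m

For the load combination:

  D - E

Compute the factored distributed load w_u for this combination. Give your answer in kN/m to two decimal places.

1.0(10.4) - 1.0(7.0) = 10.40 - 7.00 = 3.40
w_u = 3.40 kN/m.

3.40 kN/m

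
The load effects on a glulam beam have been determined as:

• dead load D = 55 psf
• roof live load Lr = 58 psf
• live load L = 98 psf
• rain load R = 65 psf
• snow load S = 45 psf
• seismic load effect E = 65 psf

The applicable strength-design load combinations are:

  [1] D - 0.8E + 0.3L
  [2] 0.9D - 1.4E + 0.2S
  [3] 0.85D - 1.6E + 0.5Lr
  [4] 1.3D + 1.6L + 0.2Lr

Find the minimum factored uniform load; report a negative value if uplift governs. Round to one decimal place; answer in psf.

-32.5 psf

[1] 1.0(55) - 0.8(65) + 0.3(98) = 55.0 - 52.0 + 29.4 = 32.4
[2] 0.9(55) - 1.4(65) + 0.2(45) = 49.5 - 91.0 + 9.0 = -32.5
[3] 0.85(55) - 1.6(65) + 0.5(58) = -28.3
[4] 1.3(55) + 1.6(98) + 0.2(58) = 71.5 + 156.8 + 11.6 = 239.9
Combination 2 gives the minimum: -32.5 psf.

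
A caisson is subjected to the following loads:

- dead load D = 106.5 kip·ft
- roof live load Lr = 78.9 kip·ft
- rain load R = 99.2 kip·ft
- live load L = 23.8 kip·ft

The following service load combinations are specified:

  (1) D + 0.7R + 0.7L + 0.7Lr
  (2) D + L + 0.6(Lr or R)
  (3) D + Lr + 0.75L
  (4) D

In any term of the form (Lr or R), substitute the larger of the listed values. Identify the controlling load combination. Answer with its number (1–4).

Combination 1

(Lr or R) → R = 99.2 kip·ft.
(1) 1.0(106.5) + 0.7(99.2) + 0.7(23.8) + 0.7(78.9) = 106.50 + 69.44 + 16.66 + 55.23 = 247.83
(2) 1.0(106.5) + 1.0(23.8) + 0.6(99.2) = 106.50 + 23.80 + 59.52 = 189.82
(3) 1.0(106.5) + 1.0(78.9) + 0.75(23.8) = 106.50 + 78.90 + 17.85 = 203.25
(4) 1.0(106.5) = 106.50
The largest value is 247.83 kip·ft from combination 1.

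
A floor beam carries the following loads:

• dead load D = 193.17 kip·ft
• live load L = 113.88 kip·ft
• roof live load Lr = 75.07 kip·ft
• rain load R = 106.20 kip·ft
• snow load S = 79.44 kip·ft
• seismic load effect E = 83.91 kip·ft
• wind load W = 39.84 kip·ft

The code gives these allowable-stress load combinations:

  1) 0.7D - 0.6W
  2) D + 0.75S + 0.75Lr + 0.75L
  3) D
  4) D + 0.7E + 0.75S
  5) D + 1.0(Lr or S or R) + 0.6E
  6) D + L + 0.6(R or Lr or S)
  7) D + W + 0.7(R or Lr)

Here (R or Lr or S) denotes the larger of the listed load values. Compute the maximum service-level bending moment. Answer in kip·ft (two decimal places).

394.46 kip·ft

(Lr or S or R) → R = 106.20 kip·ft; (R or Lr or S) → R = 106.20 kip·ft; (R or Lr) → R = 106.20 kip·ft.
1) 0.7(193.17) - 0.6(39.84) = 135.22 - 23.90 = 111.32
2) 1.0(193.17) + 0.75(79.44) + 0.75(75.07) + 0.75(113.88) = 193.17 + 59.58 + 56.30 + 85.41 = 394.46
3) 1.0(193.17) = 193.17
4) 1.0(193.17) + 0.7(83.91) + 0.75(79.44) = 193.17 + 58.74 + 59.58 = 311.49
5) 1.0(193.17) + 1.0(106.20) + 0.6(83.91) = 193.17 + 106.20 + 50.35 = 349.72
6) 1.0(193.17) + 1.0(113.88) + 0.6(106.20) = 193.17 + 113.88 + 63.72 = 370.77
7) 1.0(193.17) + 1.0(39.84) + 0.7(106.20) = 193.17 + 39.84 + 74.34 = 307.35
The controlling combination is 2, giving 394.46 kip·ft.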